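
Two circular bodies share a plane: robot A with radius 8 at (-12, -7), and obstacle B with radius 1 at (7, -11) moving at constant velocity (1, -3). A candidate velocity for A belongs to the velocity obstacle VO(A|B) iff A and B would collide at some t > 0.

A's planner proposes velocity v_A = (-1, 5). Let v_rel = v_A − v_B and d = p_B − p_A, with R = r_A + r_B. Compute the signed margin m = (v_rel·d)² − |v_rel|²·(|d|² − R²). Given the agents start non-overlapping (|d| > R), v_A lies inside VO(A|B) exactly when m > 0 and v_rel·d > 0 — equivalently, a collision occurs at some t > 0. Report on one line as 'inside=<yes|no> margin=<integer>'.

d = (19, -4),  |d|² = 377;  R = 8+1 = 9,  c = 377−9² = 296
v_rel = (-2, 8),  |v_rel|² = 68;  v_rel·d = (-2)·(19) + (8)·(-4) = -70
68·t² + 140·t + 296 = 0  ⇒  m = (-70)² − 68·296 = -15228
m = -15228 < 0,  v_rel·d = -70 < 0  ⇒  outside

inside=no margin=-15228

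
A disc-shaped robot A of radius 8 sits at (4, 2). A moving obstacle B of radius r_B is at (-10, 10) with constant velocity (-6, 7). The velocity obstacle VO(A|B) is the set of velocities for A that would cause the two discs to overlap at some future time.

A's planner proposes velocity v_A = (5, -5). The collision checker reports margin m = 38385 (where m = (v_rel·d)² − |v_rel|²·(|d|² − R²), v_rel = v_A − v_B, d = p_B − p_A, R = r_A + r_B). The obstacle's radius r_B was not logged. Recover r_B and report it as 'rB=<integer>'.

m = 38385
d = (-14, 8);  v_rel = (11, -12),  |v_rel|² = 265
v_rel×d = (11)·(8) − (-12)·(-14) = -80
since m = R²·265 − (-80)²:  R² = (6400 + 38385) / 265 = 169
R = √169 = 13  ⇒  r_B = 13 − 8 = 5

rB=5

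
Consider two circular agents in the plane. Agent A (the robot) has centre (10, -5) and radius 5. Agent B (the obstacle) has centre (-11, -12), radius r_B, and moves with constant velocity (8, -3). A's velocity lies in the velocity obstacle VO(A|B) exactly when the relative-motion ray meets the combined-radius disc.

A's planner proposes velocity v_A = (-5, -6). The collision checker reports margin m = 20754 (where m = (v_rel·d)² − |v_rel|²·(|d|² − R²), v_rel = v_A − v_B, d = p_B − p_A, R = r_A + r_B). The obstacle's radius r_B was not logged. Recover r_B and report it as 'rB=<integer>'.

m = 20754
d = (-21, -7);  v_rel = (-13, -3),  |v_rel|² = 178
v_rel×d = (-13)·(-7) − (-3)·(-21) = 28
since m = R²·178 − 28²:  R² = (784 + 20754) / 178 = 121
R = √121 = 11  ⇒  r_B = 11 − 5 = 6

rB=6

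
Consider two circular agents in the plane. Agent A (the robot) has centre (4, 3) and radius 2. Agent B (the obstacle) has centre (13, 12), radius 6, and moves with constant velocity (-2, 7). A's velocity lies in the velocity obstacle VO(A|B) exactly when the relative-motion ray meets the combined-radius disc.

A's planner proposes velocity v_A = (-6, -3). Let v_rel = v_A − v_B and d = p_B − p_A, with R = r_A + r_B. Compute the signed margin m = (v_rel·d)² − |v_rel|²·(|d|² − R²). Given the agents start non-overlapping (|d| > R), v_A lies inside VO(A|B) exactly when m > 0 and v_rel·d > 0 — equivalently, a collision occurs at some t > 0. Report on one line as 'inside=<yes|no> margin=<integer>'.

d = (9, 9),  |d|² = 162;  R = 2+6 = 8,  c = 162−8² = 98
v_rel = (-4, -10),  |v_rel|² = 116;  v_rel·d = (-4)·(9) + (-10)·(9) = -126
116·t² + 252·t + 98 = 0  ⇒  m = (-126)² − 116·98 = 4508
m = 4508 > 0,  v_rel·d = -126 < 0  ⇒  outside

inside=no margin=4508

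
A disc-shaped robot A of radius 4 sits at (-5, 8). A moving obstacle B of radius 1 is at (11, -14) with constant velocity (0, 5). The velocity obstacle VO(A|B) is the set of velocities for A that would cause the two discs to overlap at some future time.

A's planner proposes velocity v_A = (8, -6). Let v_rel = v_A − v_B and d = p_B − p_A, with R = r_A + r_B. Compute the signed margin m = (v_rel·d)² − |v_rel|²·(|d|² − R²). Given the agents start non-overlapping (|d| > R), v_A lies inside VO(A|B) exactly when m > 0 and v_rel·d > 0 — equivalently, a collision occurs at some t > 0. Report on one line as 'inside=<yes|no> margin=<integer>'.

d = (16, -22),  |d|² = 740;  R = 4+1 = 5,  c = 740−5² = 715
v_rel = (8, -11),  |v_rel|² = 185;  v_rel·d = (8)·(16) + (-11)·(-22) = 370
185·t² − 740·t + 715 = 0  ⇒  m = 370² − 185·715 = 4625
m = 4625 > 0,  v_rel·d = 370 > 0  ⇒  inside

inside=yes margin=4625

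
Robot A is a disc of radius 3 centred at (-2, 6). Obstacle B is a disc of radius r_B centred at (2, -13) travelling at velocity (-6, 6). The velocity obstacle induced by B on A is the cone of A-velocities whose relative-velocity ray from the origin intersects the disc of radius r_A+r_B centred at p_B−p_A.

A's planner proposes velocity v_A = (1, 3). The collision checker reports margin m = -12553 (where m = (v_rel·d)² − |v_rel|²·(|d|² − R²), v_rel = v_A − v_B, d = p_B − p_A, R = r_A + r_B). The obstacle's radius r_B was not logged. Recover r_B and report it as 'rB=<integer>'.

m = -12553
d = (4, -19);  v_rel = (7, -3),  |v_rel|² = 58
v_rel×d = (7)·(-19) − (-3)·(4) = -121
since m = R²·58 − (-121)²:  R² = (14641 + -12553) / 58 = 36
R = √36 = 6  ⇒  r_B = 6 − 3 = 3

rB=3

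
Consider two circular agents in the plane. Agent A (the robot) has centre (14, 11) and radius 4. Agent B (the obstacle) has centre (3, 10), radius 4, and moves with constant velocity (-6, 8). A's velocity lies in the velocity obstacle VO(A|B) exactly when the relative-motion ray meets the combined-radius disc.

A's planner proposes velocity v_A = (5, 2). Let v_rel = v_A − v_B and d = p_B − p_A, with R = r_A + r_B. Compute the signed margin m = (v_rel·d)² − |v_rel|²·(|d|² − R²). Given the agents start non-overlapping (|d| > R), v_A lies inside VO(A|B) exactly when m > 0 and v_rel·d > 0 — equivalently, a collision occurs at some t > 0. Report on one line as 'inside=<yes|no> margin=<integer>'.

d = (-11, -1),  |d|² = 122;  R = 4+4 = 8,  c = 122−8² = 58
v_rel = (11, -6),  |v_rel|² = 157;  v_rel·d = (11)·(-11) + (-6)·(-1) = -115
157·t² + 230·t + 58 = 0  ⇒  m = (-115)² − 157·58 = 4119
m = 4119 > 0,  v_rel·d = -115 < 0  ⇒  outside

inside=no margin=4119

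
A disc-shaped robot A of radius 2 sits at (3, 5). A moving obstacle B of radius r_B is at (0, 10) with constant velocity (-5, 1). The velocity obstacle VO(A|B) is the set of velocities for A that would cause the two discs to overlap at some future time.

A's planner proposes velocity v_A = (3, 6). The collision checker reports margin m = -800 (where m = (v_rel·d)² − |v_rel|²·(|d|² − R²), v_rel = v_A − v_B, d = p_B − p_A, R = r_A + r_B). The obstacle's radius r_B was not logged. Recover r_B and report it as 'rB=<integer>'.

m = -800
d = (-3, 5);  v_rel = (8, 5),  |v_rel|² = 89
v_rel×d = (8)·(5) − (5)·(-3) = 55
since m = R²·89 − 55²:  R² = (3025 + -800) / 89 = 25
R = √25 = 5  ⇒  r_B = 5 − 2 = 3

rB=3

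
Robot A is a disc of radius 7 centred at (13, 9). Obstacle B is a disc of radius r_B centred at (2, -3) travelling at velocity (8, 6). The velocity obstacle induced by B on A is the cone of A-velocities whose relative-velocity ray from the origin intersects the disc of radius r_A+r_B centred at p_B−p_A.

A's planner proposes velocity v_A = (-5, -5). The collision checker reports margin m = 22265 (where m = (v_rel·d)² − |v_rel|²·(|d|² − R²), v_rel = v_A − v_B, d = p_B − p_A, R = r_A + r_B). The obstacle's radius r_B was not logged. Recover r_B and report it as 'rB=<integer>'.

m = 22265
d = (-11, -12);  v_rel = (-13, -11),  |v_rel|² = 290
v_rel×d = (-13)·(-12) − (-11)·(-11) = 35
since m = R²·290 − 35²:  R² = (1225 + 22265) / 290 = 81
R = √81 = 9  ⇒  r_B = 9 − 7 = 2

rB=2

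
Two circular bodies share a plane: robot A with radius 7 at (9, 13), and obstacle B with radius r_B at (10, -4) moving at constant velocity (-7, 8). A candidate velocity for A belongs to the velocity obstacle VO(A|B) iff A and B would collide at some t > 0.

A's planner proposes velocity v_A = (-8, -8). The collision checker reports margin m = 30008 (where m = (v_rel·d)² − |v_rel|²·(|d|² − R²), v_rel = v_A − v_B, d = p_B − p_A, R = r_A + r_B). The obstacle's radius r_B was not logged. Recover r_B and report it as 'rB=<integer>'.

m = 30008
d = (1, -17);  v_rel = (-1, -16),  |v_rel|² = 257
v_rel×d = (-1)·(-17) − (-16)·(1) = 33
since m = R²·257 − 33²:  R² = (1089 + 30008) / 257 = 121
R = √121 = 11  ⇒  r_B = 11 − 7 = 4

rB=4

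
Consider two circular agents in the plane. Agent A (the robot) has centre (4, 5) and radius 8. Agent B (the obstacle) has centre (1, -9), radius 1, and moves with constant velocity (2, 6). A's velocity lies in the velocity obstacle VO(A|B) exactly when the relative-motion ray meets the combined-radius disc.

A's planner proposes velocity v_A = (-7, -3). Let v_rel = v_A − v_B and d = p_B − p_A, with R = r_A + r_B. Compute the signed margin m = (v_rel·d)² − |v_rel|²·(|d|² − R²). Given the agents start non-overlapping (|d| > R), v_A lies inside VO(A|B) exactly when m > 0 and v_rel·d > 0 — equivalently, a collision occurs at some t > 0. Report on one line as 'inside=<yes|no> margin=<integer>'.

d = (-3, -14),  |d|² = 205;  R = 8+1 = 9,  c = 205−9² = 124
v_rel = (-9, -9),  |v_rel|² = 162;  v_rel·d = (-9)·(-3) + (-9)·(-14) = 153
162·t² − 306·t + 124 = 0  ⇒  m = 153² − 162·124 = 3321
m = 3321 > 0,  v_rel·d = 153 > 0  ⇒  inside

inside=yes margin=3321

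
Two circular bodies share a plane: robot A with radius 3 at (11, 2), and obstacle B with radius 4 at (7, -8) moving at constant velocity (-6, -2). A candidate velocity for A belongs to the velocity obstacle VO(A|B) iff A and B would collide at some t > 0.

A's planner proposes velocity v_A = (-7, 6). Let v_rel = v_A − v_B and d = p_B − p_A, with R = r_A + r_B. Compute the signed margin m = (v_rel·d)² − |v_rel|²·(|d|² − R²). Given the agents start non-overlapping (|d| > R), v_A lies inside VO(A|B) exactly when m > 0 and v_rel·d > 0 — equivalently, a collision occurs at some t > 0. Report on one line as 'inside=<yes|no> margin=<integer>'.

d = (-4, -10),  |d|² = 116;  R = 3+4 = 7,  c = 116−7² = 67
v_rel = (-1, 8),  |v_rel|² = 65;  v_rel·d = (-1)·(-4) + (8)·(-10) = -76
65·t² + 152·t + 67 = 0  ⇒  m = (-76)² − 65·67 = 1421
m = 1421 > 0,  v_rel·d = -76 < 0  ⇒  outside

inside=no margin=1421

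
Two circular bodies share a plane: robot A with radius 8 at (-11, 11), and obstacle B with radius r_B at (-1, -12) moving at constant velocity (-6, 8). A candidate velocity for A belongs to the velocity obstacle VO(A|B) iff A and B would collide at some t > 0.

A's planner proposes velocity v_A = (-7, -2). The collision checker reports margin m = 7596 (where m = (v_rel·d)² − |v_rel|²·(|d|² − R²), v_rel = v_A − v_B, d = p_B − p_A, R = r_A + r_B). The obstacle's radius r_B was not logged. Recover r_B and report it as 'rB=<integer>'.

m = 7596
d = (10, -23);  v_rel = (-1, -10),  |v_rel|² = 101
v_rel×d = (-1)·(-23) − (-10)·(10) = 123
since m = R²·101 − 123²:  R² = (15129 + 7596) / 101 = 225
R = √225 = 15  ⇒  r_B = 15 − 8 = 7

rB=7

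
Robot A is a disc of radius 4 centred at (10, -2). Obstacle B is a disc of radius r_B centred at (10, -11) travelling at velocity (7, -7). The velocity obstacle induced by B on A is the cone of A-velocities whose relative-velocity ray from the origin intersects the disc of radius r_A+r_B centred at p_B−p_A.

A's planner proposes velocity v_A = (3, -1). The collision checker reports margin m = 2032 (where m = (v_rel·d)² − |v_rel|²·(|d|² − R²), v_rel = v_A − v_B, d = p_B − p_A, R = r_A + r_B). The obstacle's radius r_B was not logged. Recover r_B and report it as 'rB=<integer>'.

m = 2032
d = (0, -9);  v_rel = (-4, 6),  |v_rel|² = 52
v_rel×d = (-4)·(-9) − (6)·(0) = 36
since m = R²·52 − 36²:  R² = (1296 + 2032) / 52 = 64
R = √64 = 8  ⇒  r_B = 8 − 4 = 4

rB=4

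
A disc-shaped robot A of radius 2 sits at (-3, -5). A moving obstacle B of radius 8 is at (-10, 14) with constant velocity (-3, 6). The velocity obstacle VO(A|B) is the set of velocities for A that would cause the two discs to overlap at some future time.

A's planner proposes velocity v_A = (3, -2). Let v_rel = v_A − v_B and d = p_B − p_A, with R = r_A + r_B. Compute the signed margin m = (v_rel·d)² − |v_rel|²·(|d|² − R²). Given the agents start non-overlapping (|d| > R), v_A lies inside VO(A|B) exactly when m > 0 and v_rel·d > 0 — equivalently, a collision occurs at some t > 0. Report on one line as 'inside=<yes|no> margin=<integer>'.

d = (-7, 19),  |d|² = 410;  R = 2+8 = 10,  c = 410−10² = 310
v_rel = (6, -8),  |v_rel|² = 100;  v_rel·d = (6)·(-7) + (-8)·(19) = -194
100·t² + 388·t + 310 = 0  ⇒  m = (-194)² − 100·310 = 6636
m = 6636 > 0,  v_rel·d = -194 < 0  ⇒  outside

inside=no margin=6636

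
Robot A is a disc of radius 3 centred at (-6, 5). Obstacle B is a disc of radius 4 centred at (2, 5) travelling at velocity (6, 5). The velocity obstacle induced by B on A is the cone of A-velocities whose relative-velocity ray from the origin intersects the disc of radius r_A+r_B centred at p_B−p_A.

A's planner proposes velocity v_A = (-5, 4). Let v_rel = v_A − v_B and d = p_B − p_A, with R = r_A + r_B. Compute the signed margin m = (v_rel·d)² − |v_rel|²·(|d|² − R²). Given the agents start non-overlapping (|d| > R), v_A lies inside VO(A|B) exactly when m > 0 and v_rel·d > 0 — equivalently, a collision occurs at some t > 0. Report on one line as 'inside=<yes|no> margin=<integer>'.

d = (8, 0),  |d|² = 64;  R = 3+4 = 7,  c = 64−7² = 15
v_rel = (-11, -1),  |v_rel|² = 122;  v_rel·d = (-11)·(8) + (-1)·(0) = -88
122·t² + 176·t + 15 = 0  ⇒  m = (-88)² − 122·15 = 5914
m = 5914 > 0,  v_rel·d = -88 < 0  ⇒  outside

inside=no margin=5914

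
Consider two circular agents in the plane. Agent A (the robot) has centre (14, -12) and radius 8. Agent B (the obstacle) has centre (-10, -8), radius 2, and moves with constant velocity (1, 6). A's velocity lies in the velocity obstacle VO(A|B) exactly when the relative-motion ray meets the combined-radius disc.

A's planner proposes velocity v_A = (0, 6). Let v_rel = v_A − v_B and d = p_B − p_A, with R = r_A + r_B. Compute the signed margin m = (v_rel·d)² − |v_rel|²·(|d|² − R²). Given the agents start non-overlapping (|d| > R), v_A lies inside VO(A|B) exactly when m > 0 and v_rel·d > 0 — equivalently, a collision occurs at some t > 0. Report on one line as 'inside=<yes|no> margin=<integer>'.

d = (-24, 4),  |d|² = 592;  R = 8+2 = 10,  c = 592−10² = 492
v_rel = (-1, 0),  |v_rel|² = 1;  v_rel·d = (-1)·(-24) + (0)·(4) = 24
1·t² − 48·t + 492 = 0  ⇒  m = 24² − 1·492 = 84
m = 84 > 0,  v_rel·d = 24 > 0  ⇒  inside

inside=yes margin=84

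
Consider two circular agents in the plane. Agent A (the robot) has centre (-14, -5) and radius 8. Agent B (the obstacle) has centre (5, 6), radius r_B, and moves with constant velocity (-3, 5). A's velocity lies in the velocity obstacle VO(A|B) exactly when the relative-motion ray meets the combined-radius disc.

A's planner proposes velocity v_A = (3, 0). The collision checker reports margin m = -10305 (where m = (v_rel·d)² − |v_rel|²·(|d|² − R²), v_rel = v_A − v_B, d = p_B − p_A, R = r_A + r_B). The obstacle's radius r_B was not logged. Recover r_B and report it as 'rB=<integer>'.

m = -10305
d = (19, 11);  v_rel = (6, -5),  |v_rel|² = 61
v_rel×d = (6)·(11) − (-5)·(19) = 161
since m = R²·61 − 161²:  R² = (25921 + -10305) / 61 = 256
R = √256 = 16  ⇒  r_B = 16 − 8 = 8

rB=8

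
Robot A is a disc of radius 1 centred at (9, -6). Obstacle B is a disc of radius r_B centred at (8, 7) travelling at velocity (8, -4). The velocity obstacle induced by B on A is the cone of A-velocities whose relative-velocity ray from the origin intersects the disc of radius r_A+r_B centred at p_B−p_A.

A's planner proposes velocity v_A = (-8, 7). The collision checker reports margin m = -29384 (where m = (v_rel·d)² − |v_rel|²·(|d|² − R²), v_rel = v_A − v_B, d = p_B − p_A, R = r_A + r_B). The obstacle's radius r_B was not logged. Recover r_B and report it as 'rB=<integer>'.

m = -29384
d = (-1, 13);  v_rel = (-16, 11),  |v_rel|² = 377
v_rel×d = (-16)·(13) − (11)·(-1) = -197
since m = R²·377 − (-197)²:  R² = (38809 + -29384) / 377 = 25
R = √25 = 5  ⇒  r_B = 5 − 1 = 4

rB=4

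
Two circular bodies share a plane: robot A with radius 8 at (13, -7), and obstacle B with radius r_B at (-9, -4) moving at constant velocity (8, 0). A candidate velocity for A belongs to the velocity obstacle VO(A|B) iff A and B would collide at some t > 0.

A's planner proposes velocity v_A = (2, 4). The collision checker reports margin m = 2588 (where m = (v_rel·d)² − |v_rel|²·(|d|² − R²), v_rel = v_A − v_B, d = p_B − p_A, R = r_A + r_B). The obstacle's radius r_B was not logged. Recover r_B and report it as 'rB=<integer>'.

m = 2588
d = (-22, 3);  v_rel = (-6, 4),  |v_rel|² = 52
v_rel×d = (-6)·(3) − (4)·(-22) = 70
since m = R²·52 − 70²:  R² = (4900 + 2588) / 52 = 144
R = √144 = 12  ⇒  r_B = 12 − 8 = 4

rB=4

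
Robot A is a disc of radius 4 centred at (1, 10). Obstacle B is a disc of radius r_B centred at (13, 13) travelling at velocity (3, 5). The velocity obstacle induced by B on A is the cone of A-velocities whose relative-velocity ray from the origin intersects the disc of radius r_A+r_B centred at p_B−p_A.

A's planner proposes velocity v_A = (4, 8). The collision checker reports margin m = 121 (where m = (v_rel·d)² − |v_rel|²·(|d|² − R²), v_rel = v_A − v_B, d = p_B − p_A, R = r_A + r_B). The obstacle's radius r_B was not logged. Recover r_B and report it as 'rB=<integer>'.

m = 121
d = (12, 3);  v_rel = (1, 3),  |v_rel|² = 10
v_rel×d = (1)·(3) − (3)·(12) = -33
since m = R²·10 − (-33)²:  R² = (1089 + 121) / 10 = 121
R = √121 = 11  ⇒  r_B = 11 − 4 = 7

rB=7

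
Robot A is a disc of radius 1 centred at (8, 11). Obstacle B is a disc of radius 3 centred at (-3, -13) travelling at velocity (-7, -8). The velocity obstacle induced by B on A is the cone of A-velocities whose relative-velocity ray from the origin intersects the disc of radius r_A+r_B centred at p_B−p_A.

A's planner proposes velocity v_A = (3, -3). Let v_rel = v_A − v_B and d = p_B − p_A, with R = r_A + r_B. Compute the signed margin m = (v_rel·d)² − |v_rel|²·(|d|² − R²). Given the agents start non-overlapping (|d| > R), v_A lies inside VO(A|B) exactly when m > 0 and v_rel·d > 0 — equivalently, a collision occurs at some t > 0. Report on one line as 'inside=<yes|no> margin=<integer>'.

d = (-11, -24),  |d|² = 697;  R = 1+3 = 4,  c = 697−4² = 681
v_rel = (10, 5),  |v_rel|² = 125;  v_rel·d = (10)·(-11) + (5)·(-24) = -230
125·t² + 460·t + 681 = 0  ⇒  m = (-230)² − 125·681 = -32225
m = -32225 < 0,  v_rel·d = -230 < 0  ⇒  outside

inside=no margin=-32225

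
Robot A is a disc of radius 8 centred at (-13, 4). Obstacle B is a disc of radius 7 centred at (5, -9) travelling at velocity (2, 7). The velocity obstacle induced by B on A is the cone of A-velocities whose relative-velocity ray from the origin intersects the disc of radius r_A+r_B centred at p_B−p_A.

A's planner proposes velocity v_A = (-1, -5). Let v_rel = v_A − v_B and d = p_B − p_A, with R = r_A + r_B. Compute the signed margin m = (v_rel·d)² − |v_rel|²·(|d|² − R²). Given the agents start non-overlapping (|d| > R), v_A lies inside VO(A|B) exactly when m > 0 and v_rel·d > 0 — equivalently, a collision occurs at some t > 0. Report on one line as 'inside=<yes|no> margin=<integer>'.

d = (18, -13),  |d|² = 493;  R = 8+7 = 15,  c = 493−15² = 268
v_rel = (-3, -12),  |v_rel|² = 153;  v_rel·d = (-3)·(18) + (-12)·(-13) = 102
153·t² − 204·t + 268 = 0  ⇒  m = 102² − 153·268 = -30600
m = -30600 < 0,  v_rel·d = 102 > 0  ⇒  outside

inside=no margin=-30600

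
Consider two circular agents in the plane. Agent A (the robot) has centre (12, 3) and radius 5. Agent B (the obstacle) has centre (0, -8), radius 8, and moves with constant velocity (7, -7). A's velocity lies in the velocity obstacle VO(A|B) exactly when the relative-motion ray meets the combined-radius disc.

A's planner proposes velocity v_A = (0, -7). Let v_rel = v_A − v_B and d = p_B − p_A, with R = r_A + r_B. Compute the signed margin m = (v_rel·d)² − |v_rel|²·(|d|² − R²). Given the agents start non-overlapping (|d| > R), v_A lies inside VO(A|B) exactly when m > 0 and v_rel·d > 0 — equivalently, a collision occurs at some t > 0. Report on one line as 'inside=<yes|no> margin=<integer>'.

d = (-12, -11),  |d|² = 265;  R = 5+8 = 13,  c = 265−13² = 96
v_rel = (-7, 0),  |v_rel|² = 49;  v_rel·d = (-7)·(-12) + (0)·(-11) = 84
49·t² − 168·t + 96 = 0  ⇒  m = 84² − 49·96 = 2352
m = 2352 > 0,  v_rel·d = 84 > 0  ⇒  inside

inside=yes margin=2352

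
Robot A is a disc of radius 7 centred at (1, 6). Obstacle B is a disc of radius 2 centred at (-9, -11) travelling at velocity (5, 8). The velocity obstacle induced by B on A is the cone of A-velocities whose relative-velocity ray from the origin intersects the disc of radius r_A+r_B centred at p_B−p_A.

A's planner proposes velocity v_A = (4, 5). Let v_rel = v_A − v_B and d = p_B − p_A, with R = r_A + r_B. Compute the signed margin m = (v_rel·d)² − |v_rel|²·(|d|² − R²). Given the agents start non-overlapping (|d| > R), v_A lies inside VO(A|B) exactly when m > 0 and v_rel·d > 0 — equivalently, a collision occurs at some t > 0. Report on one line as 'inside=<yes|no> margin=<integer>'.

d = (-10, -17),  |d|² = 389;  R = 7+2 = 9,  c = 389−9² = 308
v_rel = (-1, -3),  |v_rel|² = 10;  v_rel·d = (-1)·(-10) + (-3)·(-17) = 61
10·t² − 122·t + 308 = 0  ⇒  m = 61² − 10·308 = 641
m = 641 > 0,  v_rel·d = 61 > 0  ⇒  inside

inside=yes margin=641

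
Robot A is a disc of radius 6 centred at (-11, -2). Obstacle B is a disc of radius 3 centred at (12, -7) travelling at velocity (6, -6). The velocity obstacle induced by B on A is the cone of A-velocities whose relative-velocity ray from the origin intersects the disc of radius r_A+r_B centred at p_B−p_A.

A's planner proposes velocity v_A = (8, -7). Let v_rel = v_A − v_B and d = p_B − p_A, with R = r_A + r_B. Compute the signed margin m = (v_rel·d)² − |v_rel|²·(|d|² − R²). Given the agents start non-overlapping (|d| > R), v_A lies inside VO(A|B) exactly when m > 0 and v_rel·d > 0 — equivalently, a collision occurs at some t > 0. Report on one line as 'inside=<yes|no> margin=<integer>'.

d = (23, -5),  |d|² = 554;  R = 6+3 = 9,  c = 554−9² = 473
v_rel = (2, -1),  |v_rel|² = 5;  v_rel·d = (2)·(23) + (-1)·(-5) = 51
5·t² − 102·t + 473 = 0  ⇒  m = 51² − 5·473 = 236
m = 236 > 0,  v_rel·d = 51 > 0  ⇒  inside

inside=yes margin=236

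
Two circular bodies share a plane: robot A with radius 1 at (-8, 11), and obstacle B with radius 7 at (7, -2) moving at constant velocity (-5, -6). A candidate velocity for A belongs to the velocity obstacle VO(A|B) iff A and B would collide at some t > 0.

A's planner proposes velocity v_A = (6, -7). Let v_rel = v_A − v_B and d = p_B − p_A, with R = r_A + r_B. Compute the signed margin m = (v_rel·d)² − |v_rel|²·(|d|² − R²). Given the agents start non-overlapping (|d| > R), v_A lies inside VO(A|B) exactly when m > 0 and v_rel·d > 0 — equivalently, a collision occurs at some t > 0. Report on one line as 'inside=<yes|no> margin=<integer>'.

d = (15, -13),  |d|² = 394;  R = 1+7 = 8,  c = 394−8² = 330
v_rel = (11, -1),  |v_rel|² = 122;  v_rel·d = (11)·(15) + (-1)·(-13) = 178
122·t² − 356·t + 330 = 0  ⇒  m = 178² − 122·330 = -8576
m = -8576 < 0,  v_rel·d = 178 > 0  ⇒  outside

inside=no margin=-8576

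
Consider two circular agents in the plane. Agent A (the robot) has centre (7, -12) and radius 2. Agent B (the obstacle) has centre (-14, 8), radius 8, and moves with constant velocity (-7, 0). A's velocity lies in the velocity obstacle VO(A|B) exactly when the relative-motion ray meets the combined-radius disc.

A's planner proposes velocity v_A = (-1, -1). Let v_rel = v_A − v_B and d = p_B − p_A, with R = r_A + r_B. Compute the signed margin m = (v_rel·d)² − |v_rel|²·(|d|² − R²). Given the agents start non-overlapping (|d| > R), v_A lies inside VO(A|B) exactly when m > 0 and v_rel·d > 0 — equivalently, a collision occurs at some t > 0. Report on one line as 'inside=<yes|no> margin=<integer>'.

d = (-21, 20),  |d|² = 841;  R = 2+8 = 10,  c = 841−10² = 741
v_rel = (6, -1),  |v_rel|² = 37;  v_rel·d = (6)·(-21) + (-1)·(20) = -146
37·t² + 292·t + 741 = 0  ⇒  m = (-146)² − 37·741 = -6101
m = -6101 < 0,  v_rel·d = -146 < 0  ⇒  outside

inside=no margin=-6101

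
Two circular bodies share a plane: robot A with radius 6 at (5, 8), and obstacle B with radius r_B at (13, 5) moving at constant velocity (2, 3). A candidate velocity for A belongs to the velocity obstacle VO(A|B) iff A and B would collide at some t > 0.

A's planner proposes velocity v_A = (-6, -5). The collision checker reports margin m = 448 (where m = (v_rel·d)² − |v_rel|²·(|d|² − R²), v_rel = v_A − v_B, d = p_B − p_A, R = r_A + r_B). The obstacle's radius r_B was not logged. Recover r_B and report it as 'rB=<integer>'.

m = 448
d = (8, -3);  v_rel = (-8, -8),  |v_rel|² = 128
v_rel×d = (-8)·(-3) − (-8)·(8) = 88
since m = R²·128 − 88²:  R² = (7744 + 448) / 128 = 64
R = √64 = 8  ⇒  r_B = 8 − 6 = 2

rB=2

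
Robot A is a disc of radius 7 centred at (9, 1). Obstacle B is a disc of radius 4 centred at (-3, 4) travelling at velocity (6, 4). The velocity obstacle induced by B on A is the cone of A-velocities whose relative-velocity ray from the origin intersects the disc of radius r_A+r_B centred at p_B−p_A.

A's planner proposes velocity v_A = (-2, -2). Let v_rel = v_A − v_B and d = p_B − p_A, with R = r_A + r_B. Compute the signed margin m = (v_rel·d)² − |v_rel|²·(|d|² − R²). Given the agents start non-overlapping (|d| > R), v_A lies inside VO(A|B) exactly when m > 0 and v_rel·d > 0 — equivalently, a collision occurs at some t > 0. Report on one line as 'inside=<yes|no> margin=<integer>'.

d = (-12, 3),  |d|² = 153;  R = 7+4 = 11,  c = 153−11² = 32
v_rel = (-8, -6),  |v_rel|² = 100;  v_rel·d = (-8)·(-12) + (-6)·(3) = 78
100·t² − 156·t + 32 = 0  ⇒  m = 78² − 100·32 = 2884
m = 2884 > 0,  v_rel·d = 78 > 0  ⇒  inside

inside=yes margin=2884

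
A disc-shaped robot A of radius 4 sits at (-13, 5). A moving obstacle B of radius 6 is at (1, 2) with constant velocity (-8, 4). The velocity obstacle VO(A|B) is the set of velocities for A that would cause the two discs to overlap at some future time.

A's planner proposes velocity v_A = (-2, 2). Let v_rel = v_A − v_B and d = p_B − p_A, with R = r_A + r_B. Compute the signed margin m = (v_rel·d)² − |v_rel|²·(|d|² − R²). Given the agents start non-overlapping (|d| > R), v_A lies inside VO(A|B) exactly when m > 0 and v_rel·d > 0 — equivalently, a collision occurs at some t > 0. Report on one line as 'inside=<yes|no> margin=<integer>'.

d = (14, -3),  |d|² = 205;  R = 4+6 = 10,  c = 205−10² = 105
v_rel = (6, -2),  |v_rel|² = 40;  v_rel·d = (6)·(14) + (-2)·(-3) = 90
40·t² − 180·t + 105 = 0  ⇒  m = 90² − 40·105 = 3900
m = 3900 > 0,  v_rel·d = 90 > 0  ⇒  inside

inside=yes margin=3900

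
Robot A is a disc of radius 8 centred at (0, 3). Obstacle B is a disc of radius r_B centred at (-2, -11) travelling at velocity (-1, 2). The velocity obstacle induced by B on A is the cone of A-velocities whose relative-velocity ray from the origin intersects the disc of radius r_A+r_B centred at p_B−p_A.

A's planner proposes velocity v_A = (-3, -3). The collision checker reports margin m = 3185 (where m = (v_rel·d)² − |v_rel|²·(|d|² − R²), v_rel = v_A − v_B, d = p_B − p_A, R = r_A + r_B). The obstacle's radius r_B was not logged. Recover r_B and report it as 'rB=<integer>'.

m = 3185
d = (-2, -14);  v_rel = (-2, -5),  |v_rel|² = 29
v_rel×d = (-2)·(-14) − (-5)·(-2) = 18
since m = R²·29 − 18²:  R² = (324 + 3185) / 29 = 121
R = √121 = 11  ⇒  r_B = 11 − 8 = 3

rB=3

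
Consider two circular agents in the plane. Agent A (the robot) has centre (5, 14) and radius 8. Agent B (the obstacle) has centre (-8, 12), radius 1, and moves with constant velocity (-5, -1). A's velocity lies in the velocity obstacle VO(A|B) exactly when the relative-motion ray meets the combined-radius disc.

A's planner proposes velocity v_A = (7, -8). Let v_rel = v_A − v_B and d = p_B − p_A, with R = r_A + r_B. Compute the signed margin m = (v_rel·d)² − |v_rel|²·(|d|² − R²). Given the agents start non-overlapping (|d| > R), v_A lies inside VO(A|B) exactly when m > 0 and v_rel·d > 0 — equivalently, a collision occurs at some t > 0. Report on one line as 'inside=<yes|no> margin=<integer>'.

d = (-13, -2),  |d|² = 173;  R = 8+1 = 9,  c = 173−9² = 92
v_rel = (12, -7),  |v_rel|² = 193;  v_rel·d = (12)·(-13) + (-7)·(-2) = -142
193·t² + 284·t + 92 = 0  ⇒  m = (-142)² − 193·92 = 2408
m = 2408 > 0,  v_rel·d = -142 < 0  ⇒  outside

inside=no margin=2408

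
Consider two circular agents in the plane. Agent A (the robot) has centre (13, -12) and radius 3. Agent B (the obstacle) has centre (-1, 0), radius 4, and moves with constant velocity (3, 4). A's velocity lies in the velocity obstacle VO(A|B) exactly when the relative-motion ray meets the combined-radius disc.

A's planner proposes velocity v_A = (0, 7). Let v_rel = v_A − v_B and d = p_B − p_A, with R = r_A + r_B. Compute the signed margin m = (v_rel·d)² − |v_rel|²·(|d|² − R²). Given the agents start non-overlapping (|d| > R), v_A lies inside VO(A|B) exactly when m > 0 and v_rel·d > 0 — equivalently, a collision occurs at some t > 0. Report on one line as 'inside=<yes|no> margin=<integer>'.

d = (-14, 12),  |d|² = 340;  R = 3+4 = 7,  c = 340−7² = 291
v_rel = (-3, 3),  |v_rel|² = 18;  v_rel·d = (-3)·(-14) + (3)·(12) = 78
18·t² − 156·t + 291 = 0  ⇒  m = 78² − 18·291 = 846
m = 846 > 0,  v_rel·d = 78 > 0  ⇒  inside

inside=yes margin=846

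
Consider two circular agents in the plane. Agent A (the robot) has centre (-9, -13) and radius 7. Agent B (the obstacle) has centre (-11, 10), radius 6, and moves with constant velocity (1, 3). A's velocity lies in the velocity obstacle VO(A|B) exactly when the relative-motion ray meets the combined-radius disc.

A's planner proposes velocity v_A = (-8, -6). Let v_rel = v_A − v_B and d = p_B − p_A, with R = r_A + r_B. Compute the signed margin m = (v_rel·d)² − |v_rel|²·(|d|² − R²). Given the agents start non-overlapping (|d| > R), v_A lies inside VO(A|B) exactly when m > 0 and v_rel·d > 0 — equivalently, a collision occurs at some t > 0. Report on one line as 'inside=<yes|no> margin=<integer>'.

d = (-2, 23),  |d|² = 533;  R = 7+6 = 13,  c = 533−13² = 364
v_rel = (-9, -9),  |v_rel|² = 162;  v_rel·d = (-9)·(-2) + (-9)·(23) = -189
162·t² + 378·t + 364 = 0  ⇒  m = (-189)² − 162·364 = -23247
m = -23247 < 0,  v_rel·d = -189 < 0  ⇒  outside

inside=no margin=-23247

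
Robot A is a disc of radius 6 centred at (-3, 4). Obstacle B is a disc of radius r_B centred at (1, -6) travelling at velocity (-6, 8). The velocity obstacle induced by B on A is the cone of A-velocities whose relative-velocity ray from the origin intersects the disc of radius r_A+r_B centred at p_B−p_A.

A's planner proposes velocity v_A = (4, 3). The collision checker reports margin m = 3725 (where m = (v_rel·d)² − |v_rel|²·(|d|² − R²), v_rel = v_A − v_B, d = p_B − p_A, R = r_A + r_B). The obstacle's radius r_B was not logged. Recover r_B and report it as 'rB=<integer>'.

m = 3725
d = (4, -10);  v_rel = (10, -5),  |v_rel|² = 125
v_rel×d = (10)·(-10) − (-5)·(4) = -80
since m = R²·125 − (-80)²:  R² = (6400 + 3725) / 125 = 81
R = √81 = 9  ⇒  r_B = 9 − 6 = 3

rB=3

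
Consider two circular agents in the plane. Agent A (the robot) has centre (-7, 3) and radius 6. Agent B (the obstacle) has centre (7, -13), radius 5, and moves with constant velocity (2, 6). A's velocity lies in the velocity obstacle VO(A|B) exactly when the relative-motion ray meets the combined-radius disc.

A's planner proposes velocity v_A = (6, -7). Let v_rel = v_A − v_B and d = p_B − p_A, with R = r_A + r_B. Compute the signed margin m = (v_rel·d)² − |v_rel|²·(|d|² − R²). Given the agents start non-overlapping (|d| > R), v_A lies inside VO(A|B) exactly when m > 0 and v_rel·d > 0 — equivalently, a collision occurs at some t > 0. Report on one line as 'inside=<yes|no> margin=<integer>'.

d = (14, -16),  |d|² = 452;  R = 6+5 = 11,  c = 452−11² = 331
v_rel = (4, -13),  |v_rel|² = 185;  v_rel·d = (4)·(14) + (-13)·(-16) = 264
185·t² − 528·t + 331 = 0  ⇒  m = 264² − 185·331 = 8461
m = 8461 > 0,  v_rel·d = 264 > 0  ⇒  inside

inside=yes margin=8461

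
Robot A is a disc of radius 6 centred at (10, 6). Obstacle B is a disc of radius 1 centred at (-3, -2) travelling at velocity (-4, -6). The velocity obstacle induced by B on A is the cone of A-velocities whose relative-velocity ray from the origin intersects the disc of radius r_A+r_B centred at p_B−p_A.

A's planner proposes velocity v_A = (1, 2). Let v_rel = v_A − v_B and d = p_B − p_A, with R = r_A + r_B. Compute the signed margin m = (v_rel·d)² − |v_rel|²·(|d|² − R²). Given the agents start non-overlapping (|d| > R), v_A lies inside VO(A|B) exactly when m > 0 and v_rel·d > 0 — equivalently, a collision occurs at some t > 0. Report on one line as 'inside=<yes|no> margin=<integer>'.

d = (-13, -8),  |d|² = 233;  R = 6+1 = 7,  c = 233−7² = 184
v_rel = (5, 8),  |v_rel|² = 89;  v_rel·d = (5)·(-13) + (8)·(-8) = -129
89·t² + 258·t + 184 = 0  ⇒  m = (-129)² − 89·184 = 265
m = 265 > 0,  v_rel·d = -129 < 0  ⇒  outside

inside=no margin=265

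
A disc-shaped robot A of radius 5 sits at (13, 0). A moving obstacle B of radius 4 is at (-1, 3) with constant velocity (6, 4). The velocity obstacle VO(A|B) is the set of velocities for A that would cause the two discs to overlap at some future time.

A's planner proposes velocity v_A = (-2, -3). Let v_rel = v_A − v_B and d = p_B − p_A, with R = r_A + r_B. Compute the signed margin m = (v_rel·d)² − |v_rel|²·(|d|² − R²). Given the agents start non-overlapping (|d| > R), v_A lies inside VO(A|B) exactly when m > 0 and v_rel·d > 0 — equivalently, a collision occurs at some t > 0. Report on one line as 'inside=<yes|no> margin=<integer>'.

d = (-14, 3),  |d|² = 205;  R = 5+4 = 9,  c = 205−9² = 124
v_rel = (-8, -7),  |v_rel|² = 113;  v_rel·d = (-8)·(-14) + (-7)·(3) = 91
113·t² − 182·t + 124 = 0  ⇒  m = 91² − 113·124 = -5731
m = -5731 < 0,  v_rel·d = 91 > 0  ⇒  outside

inside=no margin=-5731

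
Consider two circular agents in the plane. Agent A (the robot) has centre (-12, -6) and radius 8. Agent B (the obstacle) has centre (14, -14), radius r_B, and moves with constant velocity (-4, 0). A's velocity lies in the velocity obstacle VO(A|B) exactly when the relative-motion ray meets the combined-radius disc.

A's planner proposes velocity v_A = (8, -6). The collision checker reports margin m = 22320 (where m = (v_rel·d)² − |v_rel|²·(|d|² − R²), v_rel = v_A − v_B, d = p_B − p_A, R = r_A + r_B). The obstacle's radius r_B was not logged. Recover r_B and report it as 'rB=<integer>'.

m = 22320
d = (26, -8);  v_rel = (12, -6),  |v_rel|² = 180
v_rel×d = (12)·(-8) − (-6)·(26) = 60
since m = R²·180 − 60²:  R² = (3600 + 22320) / 180 = 144
R = √144 = 12  ⇒  r_B = 12 − 8 = 4

rB=4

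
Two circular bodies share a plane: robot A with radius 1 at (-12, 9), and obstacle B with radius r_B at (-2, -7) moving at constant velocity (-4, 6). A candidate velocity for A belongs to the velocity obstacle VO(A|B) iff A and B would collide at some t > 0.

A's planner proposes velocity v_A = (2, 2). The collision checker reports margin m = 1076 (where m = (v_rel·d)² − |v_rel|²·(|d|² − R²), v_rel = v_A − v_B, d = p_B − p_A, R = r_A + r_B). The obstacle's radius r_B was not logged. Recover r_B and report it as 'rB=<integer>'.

m = 1076
d = (10, -16);  v_rel = (6, -4),  |v_rel|² = 52
v_rel×d = (6)·(-16) − (-4)·(10) = -56
since m = R²·52 − (-56)²:  R² = (3136 + 1076) / 52 = 81
R = √81 = 9  ⇒  r_B = 9 − 1 = 8

rB=8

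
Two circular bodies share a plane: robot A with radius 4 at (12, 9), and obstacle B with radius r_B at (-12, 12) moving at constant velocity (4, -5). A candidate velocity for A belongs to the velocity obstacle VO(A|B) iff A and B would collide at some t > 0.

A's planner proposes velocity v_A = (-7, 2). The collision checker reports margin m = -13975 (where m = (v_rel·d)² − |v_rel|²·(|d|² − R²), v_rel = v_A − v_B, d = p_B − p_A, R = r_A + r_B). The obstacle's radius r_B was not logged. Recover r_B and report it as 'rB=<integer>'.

m = -13975
d = (-24, 3);  v_rel = (-11, 7),  |v_rel|² = 170
v_rel×d = (-11)·(3) − (7)·(-24) = 135
since m = R²·170 − 135²:  R² = (18225 + -13975) / 170 = 25
R = √25 = 5  ⇒  r_B = 5 − 4 = 1

rB=1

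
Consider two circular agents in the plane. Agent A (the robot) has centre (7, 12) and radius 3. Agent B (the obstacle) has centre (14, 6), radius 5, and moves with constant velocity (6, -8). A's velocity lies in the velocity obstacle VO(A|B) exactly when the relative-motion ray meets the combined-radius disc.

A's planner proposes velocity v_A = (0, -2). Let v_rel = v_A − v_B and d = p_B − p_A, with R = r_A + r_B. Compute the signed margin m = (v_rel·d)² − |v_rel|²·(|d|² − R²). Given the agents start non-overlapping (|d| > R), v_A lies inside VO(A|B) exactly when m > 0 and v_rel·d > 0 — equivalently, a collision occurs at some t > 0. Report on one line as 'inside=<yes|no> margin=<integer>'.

d = (7, -6),  |d|² = 85;  R = 3+5 = 8,  c = 85−8² = 21
v_rel = (-6, 6),  |v_rel|² = 72;  v_rel·d = (-6)·(7) + (6)·(-6) = -78
72·t² + 156·t + 21 = 0  ⇒  m = (-78)² − 72·21 = 4572
m = 4572 > 0,  v_rel·d = -78 < 0  ⇒  outside

inside=no margin=4572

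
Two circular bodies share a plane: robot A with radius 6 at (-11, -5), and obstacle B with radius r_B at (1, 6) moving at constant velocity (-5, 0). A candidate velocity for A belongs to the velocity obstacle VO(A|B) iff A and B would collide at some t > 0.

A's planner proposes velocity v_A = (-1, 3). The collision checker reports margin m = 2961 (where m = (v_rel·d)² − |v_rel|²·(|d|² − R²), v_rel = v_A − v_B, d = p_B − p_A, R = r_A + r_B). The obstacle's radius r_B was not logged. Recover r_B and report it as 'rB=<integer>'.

m = 2961
d = (12, 11);  v_rel = (4, 3),  |v_rel|² = 25
v_rel×d = (4)·(11) − (3)·(12) = 8
since m = R²·25 − 8²:  R² = (64 + 2961) / 25 = 121
R = √121 = 11  ⇒  r_B = 11 − 6 = 5

rB=5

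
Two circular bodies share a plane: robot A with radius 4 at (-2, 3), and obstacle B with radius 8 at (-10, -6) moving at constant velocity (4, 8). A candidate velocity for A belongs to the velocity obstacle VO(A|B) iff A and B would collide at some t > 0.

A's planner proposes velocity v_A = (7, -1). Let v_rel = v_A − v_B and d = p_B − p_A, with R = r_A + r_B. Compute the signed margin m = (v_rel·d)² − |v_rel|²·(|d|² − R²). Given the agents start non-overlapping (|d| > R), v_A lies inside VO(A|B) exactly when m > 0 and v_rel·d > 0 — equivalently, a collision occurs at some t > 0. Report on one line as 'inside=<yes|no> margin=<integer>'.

d = (-8, -9),  |d|² = 145;  R = 4+8 = 12,  c = 145−12² = 1
v_rel = (3, -9),  |v_rel|² = 90;  v_rel·d = (3)·(-8) + (-9)·(-9) = 57
90·t² − 114·t + 1 = 0  ⇒  m = 57² − 90·1 = 3159
m = 3159 > 0,  v_rel·d = 57 > 0  ⇒  inside

inside=yes margin=3159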